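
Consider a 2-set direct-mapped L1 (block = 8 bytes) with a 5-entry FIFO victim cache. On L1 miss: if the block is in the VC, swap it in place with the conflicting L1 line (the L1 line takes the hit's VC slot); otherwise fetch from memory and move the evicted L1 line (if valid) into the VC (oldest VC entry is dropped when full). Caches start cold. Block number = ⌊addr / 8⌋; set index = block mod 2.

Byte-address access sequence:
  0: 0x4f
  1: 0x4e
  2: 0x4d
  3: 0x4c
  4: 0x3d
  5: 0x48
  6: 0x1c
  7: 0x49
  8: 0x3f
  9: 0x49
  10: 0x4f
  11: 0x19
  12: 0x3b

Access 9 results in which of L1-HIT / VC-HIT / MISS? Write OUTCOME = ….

0: 0x4f (blk 9, set 1) → MISS  vc=[]
1: 0x4e (blk 9, set 1) → L1-HIT  vc=[]
2: 0x4d (blk 9, set 1) → L1-HIT  vc=[]
3: 0x4c (blk 9, set 1) → L1-HIT  vc=[]
4: 0x3d (blk 7, set 1) → MISS  vc=[9]
5: 0x48 (blk 9, set 1) → VC-HIT  vc=[7]
6: 0x1c (blk 3, set 1) → MISS  vc=[7, 9]
7: 0x49 (blk 9, set 1) → VC-HIT  vc=[7, 3]
8: 0x3f (blk 7, set 1) → VC-HIT  vc=[9, 3]
9: 0x49 (blk 9, set 1) → VC-HIT  vc=[7, 3]
10: 0x4f (blk 9, set 1) → L1-HIT  vc=[7, 3]
11: 0x19 (blk 3, set 1) → VC-HIT  vc=[7, 9]
12: 0x3b (blk 7, set 1) → VC-HIT  vc=[3, 9]

OUTCOME = VC-HIT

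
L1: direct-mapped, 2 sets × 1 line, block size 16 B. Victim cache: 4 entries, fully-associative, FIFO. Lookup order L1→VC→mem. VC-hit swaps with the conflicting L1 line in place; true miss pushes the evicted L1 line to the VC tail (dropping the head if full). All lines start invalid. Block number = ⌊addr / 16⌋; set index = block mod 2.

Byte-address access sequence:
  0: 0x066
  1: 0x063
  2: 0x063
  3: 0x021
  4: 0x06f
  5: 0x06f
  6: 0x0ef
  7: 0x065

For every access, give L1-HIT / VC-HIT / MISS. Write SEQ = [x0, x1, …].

SEQ = [MISS, L1-HIT, L1-HIT, MISS, VC-HIT, L1-HIT, MISS, VC-HIT]

  [0] addr=0x66 blk=6 s=0: MISS | VC []
  [1] addr=0x63 blk=6 s=0: L1-HIT | VC []
  [2] addr=0x63 blk=6 s=0: L1-HIT | VC []
  [3] addr=0x21 blk=2 s=0: MISS | VC [6]
  [4] addr=0x6f blk=6 s=0: VC-HIT | VC [2]
  [5] addr=0x6f blk=6 s=0: L1-HIT | VC [2]
  [6] addr=0xef blk=14 s=0: MISS | VC [2, 6]
  [7] addr=0x65 blk=6 s=0: VC-HIT | VC [2, 14]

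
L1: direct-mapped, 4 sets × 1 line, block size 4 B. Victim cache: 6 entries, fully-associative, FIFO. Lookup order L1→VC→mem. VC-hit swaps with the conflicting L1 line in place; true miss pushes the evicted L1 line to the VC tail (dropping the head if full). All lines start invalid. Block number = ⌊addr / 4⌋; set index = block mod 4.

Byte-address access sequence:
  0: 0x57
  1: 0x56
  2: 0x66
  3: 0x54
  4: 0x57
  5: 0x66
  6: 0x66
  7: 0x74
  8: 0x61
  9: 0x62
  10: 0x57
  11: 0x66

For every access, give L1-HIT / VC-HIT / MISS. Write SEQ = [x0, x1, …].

0: 0x57 (blk 21, set 1) → MISS  vc=[]
1: 0x56 (blk 21, set 1) → L1-HIT  vc=[]
2: 0x66 (blk 25, set 1) → MISS  vc=[21]
3: 0x54 (blk 21, set 1) → VC-HIT  vc=[25]
4: 0x57 (blk 21, set 1) → L1-HIT  vc=[25]
5: 0x66 (blk 25, set 1) → VC-HIT  vc=[21]
6: 0x66 (blk 25, set 1) → L1-HIT  vc=[21]
7: 0x74 (blk 29, set 1) → MISS  vc=[21, 25]
8: 0x61 (blk 24, set 0) → MISS  vc=[21, 25]
9: 0x62 (blk 24, set 0) → L1-HIT  vc=[21, 25]
10: 0x57 (blk 21, set 1) → VC-HIT  vc=[29, 25]
11: 0x66 (blk 25, set 1) → VC-HIT  vc=[29, 21]

SEQ = [MISS, L1-HIT, MISS, VC-HIT, L1-HIT, VC-HIT, L1-HIT, MISS, MISS, L1-HIT, VC-HIT, VC-HIT]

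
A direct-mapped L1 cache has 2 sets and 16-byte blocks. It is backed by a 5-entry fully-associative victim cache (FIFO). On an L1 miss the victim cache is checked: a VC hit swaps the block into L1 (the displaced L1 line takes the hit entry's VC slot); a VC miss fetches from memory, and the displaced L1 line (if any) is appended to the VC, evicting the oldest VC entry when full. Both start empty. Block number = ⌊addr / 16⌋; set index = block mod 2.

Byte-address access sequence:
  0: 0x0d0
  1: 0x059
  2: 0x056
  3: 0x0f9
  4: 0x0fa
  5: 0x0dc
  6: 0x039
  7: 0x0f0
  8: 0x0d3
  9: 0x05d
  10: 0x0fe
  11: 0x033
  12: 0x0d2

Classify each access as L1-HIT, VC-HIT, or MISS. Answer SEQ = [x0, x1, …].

#0 0xd0→b13/s1 MISS; vc=[]
#1 0x59→b5/s1 MISS; vc=[13]
#2 0x56→b5/s1 L1-HIT; vc=[13]
#3 0xf9→b15/s1 MISS; vc=[13,5]
#4 0xfa→b15/s1 L1-HIT; vc=[13,5]
#5 0xdc→b13/s1 VC-HIT; vc=[15,5]
#6 0x39→b3/s1 MISS; vc=[15,5,13]
#7 0xf0→b15/s1 VC-HIT; vc=[3,5,13]
#8 0xd3→b13/s1 VC-HIT; vc=[3,5,15]
#9 0x5d→b5/s1 VC-HIT; vc=[3,13,15]
#10 0xfe→b15/s1 VC-HIT; vc=[3,13,5]
#11 0x33→b3/s1 VC-HIT; vc=[15,13,5]
#12 0xd2→b13/s1 VC-HIT; vc=[15,3,5]

SEQ = [MISS, MISS, L1-HIT, MISS, L1-HIT, VC-HIT, MISS, VC-HIT, VC-HIT, VC-HIT, VC-HIT, VC-HIT, VC-HIT]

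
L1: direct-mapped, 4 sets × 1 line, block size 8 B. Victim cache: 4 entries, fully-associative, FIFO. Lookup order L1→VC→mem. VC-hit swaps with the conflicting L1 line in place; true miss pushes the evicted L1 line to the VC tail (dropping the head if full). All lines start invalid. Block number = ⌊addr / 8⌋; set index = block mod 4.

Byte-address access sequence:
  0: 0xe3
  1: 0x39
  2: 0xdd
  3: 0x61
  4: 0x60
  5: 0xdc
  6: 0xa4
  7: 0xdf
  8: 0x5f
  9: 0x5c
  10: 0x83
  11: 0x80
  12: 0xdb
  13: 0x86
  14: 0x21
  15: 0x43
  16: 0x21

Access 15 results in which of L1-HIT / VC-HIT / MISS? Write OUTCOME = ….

OUTCOME = MISS

  [0] addr=0xe3 blk=28 s=0: MISS | VC []
  [1] addr=0x39 blk=7 s=3: MISS | VC []
  [2] addr=0xdd blk=27 s=3: MISS | VC [7]
  [3] addr=0x61 blk=12 s=0: MISS | VC [7, 28]
  [4] addr=0x60 blk=12 s=0: L1-HIT | VC [7, 28]
  [5] addr=0xdc blk=27 s=3: L1-HIT | VC [7, 28]
  [6] addr=0xa4 blk=20 s=0: MISS | VC [7, 28, 12]
  [7] addr=0xdf blk=27 s=3: L1-HIT | VC [7, 28, 12]
  [8] addr=0x5f blk=11 s=3: MISS | VC [7, 28, 12, 27]
  [9] addr=0x5c blk=11 s=3: L1-HIT | VC [7, 28, 12, 27]
  [10] addr=0x83 blk=16 s=0: MISS | VC [28, 12, 27, 20]
  [11] addr=0x80 blk=16 s=0: L1-HIT | VC [28, 12, 27, 20]
  [12] addr=0xdb blk=27 s=3: VC-HIT | VC [28, 12, 11, 20]
  [13] addr=0x86 blk=16 s=0: L1-HIT | VC [28, 12, 11, 20]
  [14] addr=0x21 blk=4 s=0: MISS | VC [12, 11, 20, 16]
  [15] addr=0x43 blk=8 s=0: MISS | VC [11, 20, 16, 4]
  [16] addr=0x21 blk=4 s=0: VC-HIT | VC [11, 20, 16, 8]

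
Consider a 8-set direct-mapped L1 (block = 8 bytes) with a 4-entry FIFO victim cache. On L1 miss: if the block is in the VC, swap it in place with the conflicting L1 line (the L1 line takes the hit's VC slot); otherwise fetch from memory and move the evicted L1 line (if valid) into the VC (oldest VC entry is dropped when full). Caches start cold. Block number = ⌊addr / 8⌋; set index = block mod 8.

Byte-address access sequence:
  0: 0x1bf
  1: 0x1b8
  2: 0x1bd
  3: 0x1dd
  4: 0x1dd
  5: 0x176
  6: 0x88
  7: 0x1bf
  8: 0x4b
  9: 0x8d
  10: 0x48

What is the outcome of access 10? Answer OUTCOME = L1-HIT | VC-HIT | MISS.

OUTCOME = VC-HIT

0: 0x1bf (blk 55, set 7) → MISS  vc=[]
1: 0x1b8 (blk 55, set 7) → L1-HIT  vc=[]
2: 0x1bd (blk 55, set 7) → L1-HIT  vc=[]
3: 0x1dd (blk 59, set 3) → MISS  vc=[]
4: 0x1dd (blk 59, set 3) → L1-HIT  vc=[]
5: 0x176 (blk 46, set 6) → MISS  vc=[]
6: 0x88 (blk 17, set 1) → MISS  vc=[]
7: 0x1bf (blk 55, set 7) → L1-HIT  vc=[]
8: 0x4b (blk 9, set 1) → MISS  vc=[17]
9: 0x8d (blk 17, set 1) → VC-HIT  vc=[9]
10: 0x48 (blk 9, set 1) → VC-HIT  vc=[17]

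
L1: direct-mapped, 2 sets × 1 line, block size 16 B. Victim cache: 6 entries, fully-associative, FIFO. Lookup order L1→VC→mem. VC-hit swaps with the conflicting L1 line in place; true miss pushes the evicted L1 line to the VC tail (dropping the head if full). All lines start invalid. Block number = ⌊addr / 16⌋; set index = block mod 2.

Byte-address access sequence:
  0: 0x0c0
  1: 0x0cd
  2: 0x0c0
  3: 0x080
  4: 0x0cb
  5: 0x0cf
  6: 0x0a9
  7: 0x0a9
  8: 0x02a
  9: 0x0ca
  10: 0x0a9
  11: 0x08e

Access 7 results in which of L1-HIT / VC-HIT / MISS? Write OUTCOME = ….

OUTCOME = L1-HIT

0: 0xc0 (blk 12, set 0) → MISS  vc=[]
1: 0xcd (blk 12, set 0) → L1-HIT  vc=[]
2: 0xc0 (blk 12, set 0) → L1-HIT  vc=[]
3: 0x80 (blk 8, set 0) → MISS  vc=[12]
4: 0xcb (blk 12, set 0) → VC-HIT  vc=[8]
5: 0xcf (blk 12, set 0) → L1-HIT  vc=[8]
6: 0xa9 (blk 10, set 0) → MISS  vc=[8, 12]
7: 0xa9 (blk 10, set 0) → L1-HIT  vc=[8, 12]
8: 0x2a (blk 2, set 0) → MISS  vc=[8, 12, 10]
9: 0xca (blk 12, set 0) → VC-HIT  vc=[8, 2, 10]
10: 0xa9 (blk 10, set 0) → VC-HIT  vc=[8, 2, 12]
11: 0x8e (blk 8, set 0) → VC-HIT  vc=[10, 2, 12]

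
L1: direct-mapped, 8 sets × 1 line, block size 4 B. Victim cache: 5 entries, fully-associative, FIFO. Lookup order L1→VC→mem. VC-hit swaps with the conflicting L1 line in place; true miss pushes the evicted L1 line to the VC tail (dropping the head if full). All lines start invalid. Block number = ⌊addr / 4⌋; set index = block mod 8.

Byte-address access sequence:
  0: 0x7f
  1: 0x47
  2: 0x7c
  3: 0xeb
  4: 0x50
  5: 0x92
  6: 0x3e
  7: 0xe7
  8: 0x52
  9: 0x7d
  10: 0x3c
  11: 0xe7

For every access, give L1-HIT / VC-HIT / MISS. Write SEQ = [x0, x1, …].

SEQ = [MISS, MISS, L1-HIT, MISS, MISS, MISS, MISS, MISS, VC-HIT, VC-HIT, VC-HIT, L1-HIT]

0: 0x7f (blk 31, set 7) → MISS  vc=[]
1: 0x47 (blk 17, set 1) → MISS  vc=[]
2: 0x7c (blk 31, set 7) → L1-HIT  vc=[]
3: 0xeb (blk 58, set 2) → MISS  vc=[]
4: 0x50 (blk 20, set 4) → MISS  vc=[]
5: 0x92 (blk 36, set 4) → MISS  vc=[20]
6: 0x3e (blk 15, set 7) → MISS  vc=[20, 31]
7: 0xe7 (blk 57, set 1) → MISS  vc=[20, 31, 17]
8: 0x52 (blk 20, set 4) → VC-HIT  vc=[36, 31, 17]
9: 0x7d (blk 31, set 7) → VC-HIT  vc=[36, 15, 17]
10: 0x3c (blk 15, set 7) → VC-HIT  vc=[36, 31, 17]
11: 0xe7 (blk 57, set 1) → L1-HIT  vc=[36, 31, 17]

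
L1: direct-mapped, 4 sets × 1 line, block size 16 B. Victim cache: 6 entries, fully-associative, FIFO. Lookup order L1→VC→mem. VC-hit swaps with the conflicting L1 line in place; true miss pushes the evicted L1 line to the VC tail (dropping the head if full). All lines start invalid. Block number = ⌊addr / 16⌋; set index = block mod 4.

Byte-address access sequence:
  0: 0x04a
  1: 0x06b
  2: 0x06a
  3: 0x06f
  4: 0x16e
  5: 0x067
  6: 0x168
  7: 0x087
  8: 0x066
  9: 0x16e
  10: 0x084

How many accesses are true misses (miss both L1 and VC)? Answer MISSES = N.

0: 0x4a (blk 4, set 0) → MISS  vc=[]
1: 0x6b (blk 6, set 2) → MISS  vc=[]
2: 0x6a (blk 6, set 2) → L1-HIT  vc=[]
3: 0x6f (blk 6, set 2) → L1-HIT  vc=[]
4: 0x16e (blk 22, set 2) → MISS  vc=[6]
5: 0x67 (blk 6, set 2) → VC-HIT  vc=[22]
6: 0x168 (blk 22, set 2) → VC-HIT  vc=[6]
7: 0x87 (blk 8, set 0) → MISS  vc=[6, 4]
8: 0x66 (blk 6, set 2) → VC-HIT  vc=[22, 4]
9: 0x16e (blk 22, set 2) → VC-HIT  vc=[6, 4]
10: 0x84 (blk 8, set 0) → L1-HIT  vc=[6, 4]

MISSES = 4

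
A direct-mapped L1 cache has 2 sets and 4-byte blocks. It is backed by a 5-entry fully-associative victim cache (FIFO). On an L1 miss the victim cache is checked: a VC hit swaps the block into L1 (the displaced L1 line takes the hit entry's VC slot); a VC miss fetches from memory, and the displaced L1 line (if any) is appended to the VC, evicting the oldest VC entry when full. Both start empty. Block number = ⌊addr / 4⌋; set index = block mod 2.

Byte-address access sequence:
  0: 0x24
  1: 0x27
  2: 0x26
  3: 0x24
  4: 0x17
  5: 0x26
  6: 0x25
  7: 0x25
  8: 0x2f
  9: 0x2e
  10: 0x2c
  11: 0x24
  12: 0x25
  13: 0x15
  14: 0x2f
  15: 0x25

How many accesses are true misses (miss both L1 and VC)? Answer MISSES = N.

MISSES = 3

  [0] addr=0x24 blk=9 s=1: MISS | VC []
  [1] addr=0x27 blk=9 s=1: L1-HIT | VC []
  [2] addr=0x26 blk=9 s=1: L1-HIT | VC []
  [3] addr=0x24 blk=9 s=1: L1-HIT | VC []
  [4] addr=0x17 blk=5 s=1: MISS | VC [9]
  [5] addr=0x26 blk=9 s=1: VC-HIT | VC [5]
  [6] addr=0x25 blk=9 s=1: L1-HIT | VC [5]
  [7] addr=0x25 blk=9 s=1: L1-HIT | VC [5]
  [8] addr=0x2f blk=11 s=1: MISS | VC [5, 9]
  [9] addr=0x2e blk=11 s=1: L1-HIT | VC [5, 9]
  [10] addr=0x2c blk=11 s=1: L1-HIT | VC [5, 9]
  [11] addr=0x24 blk=9 s=1: VC-HIT | VC [5, 11]
  [12] addr=0x25 blk=9 s=1: L1-HIT | VC [5, 11]
  [13] addr=0x15 blk=5 s=1: VC-HIT | VC [9, 11]
  [14] addr=0x2f blk=11 s=1: VC-HIT | VC [9, 5]
  [15] addr=0x25 blk=9 s=1: VC-HIT | VC [11, 5]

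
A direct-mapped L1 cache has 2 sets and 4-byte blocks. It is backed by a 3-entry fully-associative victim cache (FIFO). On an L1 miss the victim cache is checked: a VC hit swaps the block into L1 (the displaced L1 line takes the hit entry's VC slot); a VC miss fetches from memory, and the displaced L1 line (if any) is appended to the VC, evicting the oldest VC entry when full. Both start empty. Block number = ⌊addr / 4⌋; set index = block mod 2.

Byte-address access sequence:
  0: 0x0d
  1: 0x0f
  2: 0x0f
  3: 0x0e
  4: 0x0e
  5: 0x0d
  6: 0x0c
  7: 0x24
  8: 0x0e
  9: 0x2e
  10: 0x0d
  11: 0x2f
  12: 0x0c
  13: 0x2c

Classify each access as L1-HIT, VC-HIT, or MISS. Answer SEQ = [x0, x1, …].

SEQ = [MISS, L1-HIT, L1-HIT, L1-HIT, L1-HIT, L1-HIT, L1-HIT, MISS, VC-HIT, MISS, VC-HIT, VC-HIT, VC-HIT, VC-HIT]

  [0] addr=0xd blk=3 s=1: MISS | VC []
  [1] addr=0xf blk=3 s=1: L1-HIT | VC []
  [2] addr=0xf blk=3 s=1: L1-HIT | VC []
  [3] addr=0xe blk=3 s=1: L1-HIT | VC []
  [4] addr=0xe blk=3 s=1: L1-HIT | VC []
  [5] addr=0xd blk=3 s=1: L1-HIT | VC []
  [6] addr=0xc blk=3 s=1: L1-HIT | VC []
  [7] addr=0x24 blk=9 s=1: MISS | VC [3]
  [8] addr=0xe blk=3 s=1: VC-HIT | VC [9]
  [9] addr=0x2e blk=11 s=1: MISS | VC [9, 3]
  [10] addr=0xd blk=3 s=1: VC-HIT | VC [9, 11]
  [11] addr=0x2f blk=11 s=1: VC-HIT | VC [9, 3]
  [12] addr=0xc blk=3 s=1: VC-HIT | VC [9, 11]
  [13] addr=0x2c blk=11 s=1: VC-HIT | VC [9, 3]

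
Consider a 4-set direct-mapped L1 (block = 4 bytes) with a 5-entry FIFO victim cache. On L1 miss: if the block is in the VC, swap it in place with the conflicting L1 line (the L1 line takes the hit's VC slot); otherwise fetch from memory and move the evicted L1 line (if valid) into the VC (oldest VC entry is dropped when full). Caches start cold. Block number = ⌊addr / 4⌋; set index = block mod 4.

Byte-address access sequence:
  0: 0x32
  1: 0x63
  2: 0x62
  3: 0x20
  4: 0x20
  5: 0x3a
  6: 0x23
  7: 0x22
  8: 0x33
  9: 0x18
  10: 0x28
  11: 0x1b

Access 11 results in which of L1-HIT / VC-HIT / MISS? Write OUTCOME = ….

OUTCOME = VC-HIT

  [0] addr=0x32 blk=12 s=0: MISS | VC []
  [1] addr=0x63 blk=24 s=0: MISS | VC [12]
  [2] addr=0x62 blk=24 s=0: L1-HIT | VC [12]
  [3] addr=0x20 blk=8 s=0: MISS | VC [12, 24]
  [4] addr=0x20 blk=8 s=0: L1-HIT | VC [12, 24]
  [5] addr=0x3a blk=14 s=2: MISS | VC [12, 24]
  [6] addr=0x23 blk=8 s=0: L1-HIT | VC [12, 24]
  [7] addr=0x22 blk=8 s=0: L1-HIT | VC [12, 24]
  [8] addr=0x33 blk=12 s=0: VC-HIT | VC [8, 24]
  [9] addr=0x18 blk=6 s=2: MISS | VC [8, 24, 14]
  [10] addr=0x28 blk=10 s=2: MISS | VC [8, 24, 14, 6]
  [11] addr=0x1b blk=6 s=2: VC-HIT | VC [8, 24, 14, 10]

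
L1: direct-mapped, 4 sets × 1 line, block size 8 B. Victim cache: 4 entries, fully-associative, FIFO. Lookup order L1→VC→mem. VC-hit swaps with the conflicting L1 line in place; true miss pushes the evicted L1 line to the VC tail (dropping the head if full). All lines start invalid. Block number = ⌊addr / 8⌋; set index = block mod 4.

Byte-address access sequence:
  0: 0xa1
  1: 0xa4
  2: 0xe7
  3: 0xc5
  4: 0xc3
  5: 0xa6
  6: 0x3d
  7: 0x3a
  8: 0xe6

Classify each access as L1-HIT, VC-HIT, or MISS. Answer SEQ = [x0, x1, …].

  [0] addr=0xa1 blk=20 s=0: MISS | VC []
  [1] addr=0xa4 blk=20 s=0: L1-HIT | VC []
  [2] addr=0xe7 blk=28 s=0: MISS | VC [20]
  [3] addr=0xc5 blk=24 s=0: MISS | VC [20, 28]
  [4] addr=0xc3 blk=24 s=0: L1-HIT | VC [20, 28]
  [5] addr=0xa6 blk=20 s=0: VC-HIT | VC [24, 28]
  [6] addr=0x3d blk=7 s=3: MISS | VC [24, 28]
  [7] addr=0x3a blk=7 s=3: L1-HIT | VC [24, 28]
  [8] addr=0xe6 blk=28 s=0: VC-HIT | VC [24, 20]

SEQ = [MISS, L1-HIT, MISS, MISS, L1-HIT, VC-HIT, MISS, L1-HIT, VC-HIT]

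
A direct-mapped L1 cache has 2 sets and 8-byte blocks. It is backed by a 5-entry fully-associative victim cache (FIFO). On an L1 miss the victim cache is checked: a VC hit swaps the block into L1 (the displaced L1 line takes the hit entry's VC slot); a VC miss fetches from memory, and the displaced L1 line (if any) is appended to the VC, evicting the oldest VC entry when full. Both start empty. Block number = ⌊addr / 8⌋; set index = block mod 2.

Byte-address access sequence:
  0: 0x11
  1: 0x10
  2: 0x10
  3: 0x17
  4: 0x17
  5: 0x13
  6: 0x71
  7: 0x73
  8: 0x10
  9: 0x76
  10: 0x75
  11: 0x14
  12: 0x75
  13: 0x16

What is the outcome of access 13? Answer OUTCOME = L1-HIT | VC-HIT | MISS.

0: 0x11 (blk 2, set 0) → MISS  vc=[]
1: 0x10 (blk 2, set 0) → L1-HIT  vc=[]
2: 0x10 (blk 2, set 0) → L1-HIT  vc=[]
3: 0x17 (blk 2, set 0) → L1-HIT  vc=[]
4: 0x17 (blk 2, set 0) → L1-HIT  vc=[]
5: 0x13 (blk 2, set 0) → L1-HIT  vc=[]
6: 0x71 (blk 14, set 0) → MISS  vc=[2]
7: 0x73 (blk 14, set 0) → L1-HIT  vc=[2]
8: 0x10 (blk 2, set 0) → VC-HIT  vc=[14]
9: 0x76 (blk 14, set 0) → VC-HIT  vc=[2]
10: 0x75 (blk 14, set 0) → L1-HIT  vc=[2]
11: 0x14 (blk 2, set 0) → VC-HIT  vc=[14]
12: 0x75 (blk 14, set 0) → VC-HIT  vc=[2]
13: 0x16 (blk 2, set 0) → VC-HIT  vc=[14]

OUTCOME = VC-HIT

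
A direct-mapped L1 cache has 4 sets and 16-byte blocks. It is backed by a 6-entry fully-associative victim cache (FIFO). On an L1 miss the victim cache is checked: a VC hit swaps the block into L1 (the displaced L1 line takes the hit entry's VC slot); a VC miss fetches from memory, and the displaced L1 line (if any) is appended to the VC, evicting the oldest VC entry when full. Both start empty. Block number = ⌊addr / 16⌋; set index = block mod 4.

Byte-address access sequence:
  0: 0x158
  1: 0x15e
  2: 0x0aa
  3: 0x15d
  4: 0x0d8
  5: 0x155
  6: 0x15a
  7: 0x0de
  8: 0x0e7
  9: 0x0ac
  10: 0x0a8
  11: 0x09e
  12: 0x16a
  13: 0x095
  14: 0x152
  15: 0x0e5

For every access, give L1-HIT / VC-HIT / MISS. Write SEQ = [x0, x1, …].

SEQ = [MISS, L1-HIT, MISS, L1-HIT, MISS, VC-HIT, L1-HIT, VC-HIT, MISS, VC-HIT, L1-HIT, MISS, MISS, L1-HIT, VC-HIT, VC-HIT]

0: 0x158 (blk 21, set 1) → MISS  vc=[]
1: 0x15e (blk 21, set 1) → L1-HIT  vc=[]
2: 0xaa (blk 10, set 2) → MISS  vc=[]
3: 0x15d (blk 21, set 1) → L1-HIT  vc=[]
4: 0xd8 (blk 13, set 1) → MISS  vc=[21]
5: 0x155 (blk 21, set 1) → VC-HIT  vc=[13]
6: 0x15a (blk 21, set 1) → L1-HIT  vc=[13]
7: 0xde (blk 13, set 1) → VC-HIT  vc=[21]
8: 0xe7 (blk 14, set 2) → MISS  vc=[21, 10]
9: 0xac (blk 10, set 2) → VC-HIT  vc=[21, 14]
10: 0xa8 (blk 10, set 2) → L1-HIT  vc=[21, 14]
11: 0x9e (blk 9, set 1) → MISS  vc=[21, 14, 13]
12: 0x16a (blk 22, set 2) → MISS  vc=[21, 14, 13, 10]
13: 0x95 (blk 9, set 1) → L1-HIT  vc=[21, 14, 13, 10]
14: 0x152 (blk 21, set 1) → VC-HIT  vc=[9, 14, 13, 10]
15: 0xe5 (blk 14, set 2) → VC-HIT  vc=[9, 22, 13, 10]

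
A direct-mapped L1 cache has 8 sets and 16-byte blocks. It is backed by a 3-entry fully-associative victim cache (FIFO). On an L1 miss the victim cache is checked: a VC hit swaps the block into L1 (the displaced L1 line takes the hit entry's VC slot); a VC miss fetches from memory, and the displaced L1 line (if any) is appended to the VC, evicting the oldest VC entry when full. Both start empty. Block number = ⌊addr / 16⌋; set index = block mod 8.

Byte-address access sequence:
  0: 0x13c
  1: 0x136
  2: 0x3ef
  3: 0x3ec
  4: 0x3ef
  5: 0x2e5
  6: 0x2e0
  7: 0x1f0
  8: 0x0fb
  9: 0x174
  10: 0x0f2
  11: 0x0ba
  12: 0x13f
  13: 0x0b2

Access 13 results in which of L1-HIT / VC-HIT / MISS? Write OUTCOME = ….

0: 0x13c (blk 19, set 3) → MISS  vc=[]
1: 0x136 (blk 19, set 3) → L1-HIT  vc=[]
2: 0x3ef (blk 62, set 6) → MISS  vc=[]
3: 0x3ec (blk 62, set 6) → L1-HIT  vc=[]
4: 0x3ef (blk 62, set 6) → L1-HIT  vc=[]
5: 0x2e5 (blk 46, set 6) → MISS  vc=[62]
6: 0x2e0 (blk 46, set 6) → L1-HIT  vc=[62]
7: 0x1f0 (blk 31, set 7) → MISS  vc=[62]
8: 0xfb (blk 15, set 7) → MISS  vc=[62, 31]
9: 0x174 (blk 23, set 7) → MISS  vc=[62, 31, 15]
10: 0xf2 (blk 15, set 7) → VC-HIT  vc=[62, 31, 23]
11: 0xba (blk 11, set 3) → MISS  vc=[31, 23, 19]
12: 0x13f (blk 19, set 3) → VC-HIT  vc=[31, 23, 11]
13: 0xb2 (blk 11, set 3) → VC-HIT  vc=[31, 23, 19]

OUTCOME = VC-HIT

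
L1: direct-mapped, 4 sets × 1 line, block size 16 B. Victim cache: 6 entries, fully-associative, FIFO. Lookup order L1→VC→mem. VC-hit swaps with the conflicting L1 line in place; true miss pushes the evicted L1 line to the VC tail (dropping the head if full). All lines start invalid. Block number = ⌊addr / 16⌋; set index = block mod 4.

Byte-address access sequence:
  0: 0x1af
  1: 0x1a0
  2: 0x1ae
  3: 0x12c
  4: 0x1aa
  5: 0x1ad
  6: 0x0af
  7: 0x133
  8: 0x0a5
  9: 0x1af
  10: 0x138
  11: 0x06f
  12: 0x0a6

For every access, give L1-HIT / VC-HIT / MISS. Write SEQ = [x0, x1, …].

SEQ = [MISS, L1-HIT, L1-HIT, MISS, VC-HIT, L1-HIT, MISS, MISS, L1-HIT, VC-HIT, L1-HIT, MISS, VC-HIT]

0: 0x1af (blk 26, set 2) → MISS  vc=[]
1: 0x1a0 (blk 26, set 2) → L1-HIT  vc=[]
2: 0x1ae (blk 26, set 2) → L1-HIT  vc=[]
3: 0x12c (blk 18, set 2) → MISS  vc=[26]
4: 0x1aa (blk 26, set 2) → VC-HIT  vc=[18]
5: 0x1ad (blk 26, set 2) → L1-HIT  vc=[18]
6: 0xaf (blk 10, set 2) → MISS  vc=[18, 26]
7: 0x133 (blk 19, set 3) → MISS  vc=[18, 26]
8: 0xa5 (blk 10, set 2) → L1-HIT  vc=[18, 26]
9: 0x1af (blk 26, set 2) → VC-HIT  vc=[18, 10]
10: 0x138 (blk 19, set 3) → L1-HIT  vc=[18, 10]
11: 0x6f (blk 6, set 2) → MISS  vc=[18, 10, 26]
12: 0xa6 (blk 10, set 2) → VC-HIT  vc=[18, 6, 26]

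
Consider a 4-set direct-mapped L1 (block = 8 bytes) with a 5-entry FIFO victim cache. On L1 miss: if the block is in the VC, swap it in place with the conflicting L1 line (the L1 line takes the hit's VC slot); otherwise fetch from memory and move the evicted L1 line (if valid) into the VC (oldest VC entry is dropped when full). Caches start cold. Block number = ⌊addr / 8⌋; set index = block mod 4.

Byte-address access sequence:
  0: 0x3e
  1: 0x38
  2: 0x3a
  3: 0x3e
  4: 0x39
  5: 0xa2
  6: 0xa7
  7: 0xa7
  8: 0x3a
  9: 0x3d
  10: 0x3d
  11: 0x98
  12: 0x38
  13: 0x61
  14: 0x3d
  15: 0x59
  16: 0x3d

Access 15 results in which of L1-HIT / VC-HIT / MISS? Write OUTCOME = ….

OUTCOME = MISS

  [0] addr=0x3e blk=7 s=3: MISS | VC []
  [1] addr=0x38 blk=7 s=3: L1-HIT | VC []
  [2] addr=0x3a blk=7 s=3: L1-HIT | VC []
  [3] addr=0x3e blk=7 s=3: L1-HIT | VC []
  [4] addr=0x39 blk=7 s=3: L1-HIT | VC []
  [5] addr=0xa2 blk=20 s=0: MISS | VC []
  [6] addr=0xa7 blk=20 s=0: L1-HIT | VC []
  [7] addr=0xa7 blk=20 s=0: L1-HIT | VC []
  [8] addr=0x3a blk=7 s=3: L1-HIT | VC []
  [9] addr=0x3d blk=7 s=3: L1-HIT | VC []
  [10] addr=0x3d blk=7 s=3: L1-HIT | VC []
  [11] addr=0x98 blk=19 s=3: MISS | VC [7]
  [12] addr=0x38 blk=7 s=3: VC-HIT | VC [19]
  [13] addr=0x61 blk=12 s=0: MISS | VC [19, 20]
  [14] addr=0x3d blk=7 s=3: L1-HIT | VC [19, 20]
  [15] addr=0x59 blk=11 s=3: MISS | VC [19, 20, 7]
  [16] addr=0x3d blk=7 s=3: VC-HIT | VC [19, 20, 11]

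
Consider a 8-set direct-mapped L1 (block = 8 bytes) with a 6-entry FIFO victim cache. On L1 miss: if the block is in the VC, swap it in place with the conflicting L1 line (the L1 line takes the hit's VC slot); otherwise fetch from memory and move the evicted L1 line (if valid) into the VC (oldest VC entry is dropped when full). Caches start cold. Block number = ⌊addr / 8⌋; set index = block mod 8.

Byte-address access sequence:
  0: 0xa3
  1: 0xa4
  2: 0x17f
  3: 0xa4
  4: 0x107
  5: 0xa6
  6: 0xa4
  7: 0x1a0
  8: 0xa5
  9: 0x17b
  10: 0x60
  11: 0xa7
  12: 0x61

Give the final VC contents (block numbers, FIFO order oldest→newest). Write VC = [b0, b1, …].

VC = [52, 20]

0: 0xa3 (blk 20, set 4) → MISS  vc=[]
1: 0xa4 (blk 20, set 4) → L1-HIT  vc=[]
2: 0x17f (blk 47, set 7) → MISS  vc=[]
3: 0xa4 (blk 20, set 4) → L1-HIT  vc=[]
4: 0x107 (blk 32, set 0) → MISS  vc=[]
5: 0xa6 (blk 20, set 4) → L1-HIT  vc=[]
6: 0xa4 (blk 20, set 4) → L1-HIT  vc=[]
7: 0x1a0 (blk 52, set 4) → MISS  vc=[20]
8: 0xa5 (blk 20, set 4) → VC-HIT  vc=[52]
9: 0x17b (blk 47, set 7) → L1-HIT  vc=[52]
10: 0x60 (blk 12, set 4) → MISS  vc=[52, 20]
11: 0xa7 (blk 20, set 4) → VC-HIT  vc=[52, 12]
12: 0x61 (blk 12, set 4) → VC-HIT  vc=[52, 20]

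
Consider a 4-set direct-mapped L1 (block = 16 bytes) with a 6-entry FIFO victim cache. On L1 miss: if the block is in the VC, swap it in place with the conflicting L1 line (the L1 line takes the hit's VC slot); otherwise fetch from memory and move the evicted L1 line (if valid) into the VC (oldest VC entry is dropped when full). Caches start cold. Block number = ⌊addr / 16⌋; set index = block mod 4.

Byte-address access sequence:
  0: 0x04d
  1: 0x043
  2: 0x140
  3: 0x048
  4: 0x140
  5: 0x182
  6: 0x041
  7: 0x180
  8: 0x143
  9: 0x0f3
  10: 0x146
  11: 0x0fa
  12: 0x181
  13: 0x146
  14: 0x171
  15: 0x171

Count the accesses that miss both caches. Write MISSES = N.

0: 0x4d (blk 4, set 0) → MISS  vc=[]
1: 0x43 (blk 4, set 0) → L1-HIT  vc=[]
2: 0x140 (blk 20, set 0) → MISS  vc=[4]
3: 0x48 (blk 4, set 0) → VC-HIT  vc=[20]
4: 0x140 (blk 20, set 0) → VC-HIT  vc=[4]
5: 0x182 (blk 24, set 0) → MISS  vc=[4, 20]
6: 0x41 (blk 4, set 0) → VC-HIT  vc=[24, 20]
7: 0x180 (blk 24, set 0) → VC-HIT  vc=[4, 20]
8: 0x143 (blk 20, set 0) → VC-HIT  vc=[4, 24]
9: 0xf3 (blk 15, set 3) → MISS  vc=[4, 24]
10: 0x146 (blk 20, set 0) → L1-HIT  vc=[4, 24]
11: 0xfa (blk 15, set 3) → L1-HIT  vc=[4, 24]
12: 0x181 (blk 24, set 0) → VC-HIT  vc=[4, 20]
13: 0x146 (blk 20, set 0) → VC-HIT  vc=[4, 24]
14: 0x171 (blk 23, set 3) → MISS  vc=[4, 24, 15]
15: 0x171 (blk 23, set 3) → L1-HIT  vc=[4, 24, 15]

MISSES = 5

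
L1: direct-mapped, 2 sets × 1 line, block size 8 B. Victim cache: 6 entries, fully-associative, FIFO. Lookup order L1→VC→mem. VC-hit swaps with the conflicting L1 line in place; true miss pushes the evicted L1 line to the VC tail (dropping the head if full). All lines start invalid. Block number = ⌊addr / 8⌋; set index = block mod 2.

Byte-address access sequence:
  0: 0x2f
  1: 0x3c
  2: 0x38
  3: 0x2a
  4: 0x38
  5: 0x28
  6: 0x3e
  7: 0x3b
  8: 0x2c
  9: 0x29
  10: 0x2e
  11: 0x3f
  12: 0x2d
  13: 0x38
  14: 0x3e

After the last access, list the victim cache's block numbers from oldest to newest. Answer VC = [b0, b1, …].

VC = [5]

0: 0x2f (blk 5, set 1) → MISS  vc=[]
1: 0x3c (blk 7, set 1) → MISS  vc=[5]
2: 0x38 (blk 7, set 1) → L1-HIT  vc=[5]
3: 0x2a (blk 5, set 1) → VC-HIT  vc=[7]
4: 0x38 (blk 7, set 1) → VC-HIT  vc=[5]
5: 0x28 (blk 5, set 1) → VC-HIT  vc=[7]
6: 0x3e (blk 7, set 1) → VC-HIT  vc=[5]
7: 0x3b (blk 7, set 1) → L1-HIT  vc=[5]
8: 0x2c (blk 5, set 1) → VC-HIT  vc=[7]
9: 0x29 (blk 5, set 1) → L1-HIT  vc=[7]
10: 0x2e (blk 5, set 1) → L1-HIT  vc=[7]
11: 0x3f (blk 7, set 1) → VC-HIT  vc=[5]
12: 0x2d (blk 5, set 1) → VC-HIT  vc=[7]
13: 0x38 (blk 7, set 1) → VC-HIT  vc=[5]
14: 0x3e (blk 7, set 1) → L1-HIT  vc=[5]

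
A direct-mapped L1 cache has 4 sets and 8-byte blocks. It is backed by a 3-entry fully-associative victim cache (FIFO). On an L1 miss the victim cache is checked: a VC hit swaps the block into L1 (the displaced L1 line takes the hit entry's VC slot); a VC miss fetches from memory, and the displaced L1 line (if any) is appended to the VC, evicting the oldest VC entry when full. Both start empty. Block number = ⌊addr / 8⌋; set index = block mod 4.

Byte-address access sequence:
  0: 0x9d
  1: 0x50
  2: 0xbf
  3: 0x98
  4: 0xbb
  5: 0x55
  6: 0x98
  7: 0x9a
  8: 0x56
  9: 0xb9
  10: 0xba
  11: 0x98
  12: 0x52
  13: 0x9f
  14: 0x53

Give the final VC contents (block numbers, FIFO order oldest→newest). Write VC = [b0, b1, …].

  [0] addr=0x9d blk=19 s=3: MISS | VC []
  [1] addr=0x50 blk=10 s=2: MISS | VC []
  [2] addr=0xbf blk=23 s=3: MISS | VC [19]
  [3] addr=0x98 blk=19 s=3: VC-HIT | VC [23]
  [4] addr=0xbb blk=23 s=3: VC-HIT | VC [19]
  [5] addr=0x55 blk=10 s=2: L1-HIT | VC [19]
  [6] addr=0x98 blk=19 s=3: VC-HIT | VC [23]
  [7] addr=0x9a blk=19 s=3: L1-HIT | VC [23]
  [8] addr=0x56 blk=10 s=2: L1-HIT | VC [23]
  [9] addr=0xb9 blk=23 s=3: VC-HIT | VC [19]
  [10] addr=0xba blk=23 s=3: L1-HIT | VC [19]
  [11] addr=0x98 blk=19 s=3: VC-HIT | VC [23]
  [12] addr=0x52 blk=10 s=2: L1-HIT | VC [23]
  [13] addr=0x9f blk=19 s=3: L1-HIT | VC [23]
  [14] addr=0x53 blk=10 s=2: L1-HIT | VC [23]

VC = [23]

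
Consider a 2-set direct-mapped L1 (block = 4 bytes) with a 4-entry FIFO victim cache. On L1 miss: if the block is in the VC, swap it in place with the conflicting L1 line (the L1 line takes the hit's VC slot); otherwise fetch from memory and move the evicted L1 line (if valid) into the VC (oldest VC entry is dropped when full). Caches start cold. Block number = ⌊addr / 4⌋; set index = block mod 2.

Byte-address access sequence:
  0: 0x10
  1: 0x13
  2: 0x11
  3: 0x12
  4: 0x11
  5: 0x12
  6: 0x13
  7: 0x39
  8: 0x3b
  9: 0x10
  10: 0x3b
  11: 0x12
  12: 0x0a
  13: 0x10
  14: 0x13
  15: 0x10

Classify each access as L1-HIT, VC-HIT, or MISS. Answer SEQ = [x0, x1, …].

#0 0x10→b4/s0 MISS; vc=[]
#1 0x13→b4/s0 L1-HIT; vc=[]
#2 0x11→b4/s0 L1-HIT; vc=[]
#3 0x12→b4/s0 L1-HIT; vc=[]
#4 0x11→b4/s0 L1-HIT; vc=[]
#5 0x12→b4/s0 L1-HIT; vc=[]
#6 0x13→b4/s0 L1-HIT; vc=[]
#7 0x39→b14/s0 MISS; vc=[4]
#8 0x3b→b14/s0 L1-HIT; vc=[4]
#9 0x10→b4/s0 VC-HIT; vc=[14]
#10 0x3b→b14/s0 VC-HIT; vc=[4]
#11 0x12→b4/s0 VC-HIT; vc=[14]
#12 0xa→b2/s0 MISS; vc=[14,4]
#13 0x10→b4/s0 VC-HIT; vc=[14,2]
#14 0x13→b4/s0 L1-HIT; vc=[14,2]
#15 0x10→b4/s0 L1-HIT; vc=[14,2]

SEQ = [MISS, L1-HIT, L1-HIT, L1-HIT, L1-HIT, L1-HIT, L1-HIT, MISS, L1-HIT, VC-HIT, VC-HIT, VC-HIT, MISS, VC-HIT, L1-HIT, L1-HIT]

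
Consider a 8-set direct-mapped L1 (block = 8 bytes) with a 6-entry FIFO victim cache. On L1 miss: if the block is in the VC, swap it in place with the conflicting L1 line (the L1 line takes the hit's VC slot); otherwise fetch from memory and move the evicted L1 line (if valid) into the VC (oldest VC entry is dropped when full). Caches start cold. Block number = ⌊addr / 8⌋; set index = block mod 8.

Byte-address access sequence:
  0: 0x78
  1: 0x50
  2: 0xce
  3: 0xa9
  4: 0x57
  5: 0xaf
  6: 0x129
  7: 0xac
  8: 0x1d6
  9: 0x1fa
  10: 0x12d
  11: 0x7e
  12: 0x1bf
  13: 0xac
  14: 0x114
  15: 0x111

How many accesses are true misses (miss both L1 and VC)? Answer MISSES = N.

MISSES = 9

#0 0x78→b15/s7 MISS; vc=[]
#1 0x50→b10/s2 MISS; vc=[]
#2 0xce→b25/s1 MISS; vc=[]
#3 0xa9→b21/s5 MISS; vc=[]
#4 0x57→b10/s2 L1-HIT; vc=[]
#5 0xaf→b21/s5 L1-HIT; vc=[]
#6 0x129→b37/s5 MISS; vc=[21]
#7 0xac→b21/s5 VC-HIT; vc=[37]
#8 0x1d6→b58/s2 MISS; vc=[37,10]
#9 0x1fa→b63/s7 MISS; vc=[37,10,15]
#10 0x12d→b37/s5 VC-HIT; vc=[21,10,15]
#11 0x7e→b15/s7 VC-HIT; vc=[21,10,63]
#12 0x1bf→b55/s7 MISS; vc=[21,10,63,15]
#13 0xac→b21/s5 VC-HIT; vc=[37,10,63,15]
#14 0x114→b34/s2 MISS; vc=[37,10,63,15,58]
#15 0x111→b34/s2 L1-HIT; vc=[37,10,63,15,58]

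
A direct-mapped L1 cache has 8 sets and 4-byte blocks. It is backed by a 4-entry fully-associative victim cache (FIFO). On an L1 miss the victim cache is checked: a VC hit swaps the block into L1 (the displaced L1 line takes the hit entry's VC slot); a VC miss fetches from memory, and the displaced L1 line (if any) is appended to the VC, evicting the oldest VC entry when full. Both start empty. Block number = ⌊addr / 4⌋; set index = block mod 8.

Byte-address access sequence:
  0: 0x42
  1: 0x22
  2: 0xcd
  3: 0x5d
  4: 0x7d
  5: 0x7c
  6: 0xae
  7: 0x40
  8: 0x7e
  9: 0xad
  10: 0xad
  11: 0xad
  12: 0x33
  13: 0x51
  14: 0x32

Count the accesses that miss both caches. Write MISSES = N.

MISSES = 8

#0 0x42→b16/s0 MISS; vc=[]
#1 0x22→b8/s0 MISS; vc=[16]
#2 0xcd→b51/s3 MISS; vc=[16]
#3 0x5d→b23/s7 MISS; vc=[16]
#4 0x7d→b31/s7 MISS; vc=[16,23]
#5 0x7c→b31/s7 L1-HIT; vc=[16,23]
#6 0xae→b43/s3 MISS; vc=[16,23,51]
#7 0x40→b16/s0 VC-HIT; vc=[8,23,51]
#8 0x7e→b31/s7 L1-HIT; vc=[8,23,51]
#9 0xad→b43/s3 L1-HIT; vc=[8,23,51]
#10 0xad→b43/s3 L1-HIT; vc=[8,23,51]
#11 0xad→b43/s3 L1-HIT; vc=[8,23,51]
#12 0x33→b12/s4 MISS; vc=[8,23,51]
#13 0x51→b20/s4 MISS; vc=[8,23,51,12]
#14 0x32→b12/s4 VC-HIT; vc=[8,23,51,20]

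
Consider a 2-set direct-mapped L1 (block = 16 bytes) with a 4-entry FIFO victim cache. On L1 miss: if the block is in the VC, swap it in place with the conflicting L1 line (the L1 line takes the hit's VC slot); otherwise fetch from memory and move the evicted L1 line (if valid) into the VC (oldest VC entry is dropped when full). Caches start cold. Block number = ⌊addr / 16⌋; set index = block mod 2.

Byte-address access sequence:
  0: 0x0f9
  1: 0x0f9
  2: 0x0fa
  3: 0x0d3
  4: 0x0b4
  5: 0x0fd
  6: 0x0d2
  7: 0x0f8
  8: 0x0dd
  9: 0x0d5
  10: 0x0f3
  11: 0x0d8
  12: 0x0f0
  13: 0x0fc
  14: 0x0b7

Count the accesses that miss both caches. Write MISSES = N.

MISSES = 3

#0 0xf9→b15/s1 MISS; vc=[]
#1 0xf9→b15/s1 L1-HIT; vc=[]
#2 0xfa→b15/s1 L1-HIT; vc=[]
#3 0xd3→b13/s1 MISS; vc=[15]
#4 0xb4→b11/s1 MISS; vc=[15,13]
#5 0xfd→b15/s1 VC-HIT; vc=[11,13]
#6 0xd2→b13/s1 VC-HIT; vc=[11,15]
#7 0xf8→b15/s1 VC-HIT; vc=[11,13]
#8 0xdd→b13/s1 VC-HIT; vc=[11,15]
#9 0xd5→b13/s1 L1-HIT; vc=[11,15]
#10 0xf3→b15/s1 VC-HIT; vc=[11,13]
#11 0xd8→b13/s1 VC-HIT; vc=[11,15]
#12 0xf0→b15/s1 VC-HIT; vc=[11,13]
#13 0xfc→b15/s1 L1-HIT; vc=[11,13]
#14 0xb7→b11/s1 VC-HIT; vc=[15,13]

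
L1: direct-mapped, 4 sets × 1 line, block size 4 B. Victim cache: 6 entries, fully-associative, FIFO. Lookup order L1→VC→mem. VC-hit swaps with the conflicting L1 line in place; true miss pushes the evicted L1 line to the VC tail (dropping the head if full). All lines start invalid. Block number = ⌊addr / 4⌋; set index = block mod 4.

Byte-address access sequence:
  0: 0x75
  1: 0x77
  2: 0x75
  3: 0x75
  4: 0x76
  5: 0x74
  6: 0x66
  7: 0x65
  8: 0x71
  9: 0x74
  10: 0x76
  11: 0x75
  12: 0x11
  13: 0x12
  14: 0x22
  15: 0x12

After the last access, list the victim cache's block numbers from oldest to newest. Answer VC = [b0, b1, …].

VC = [25, 28, 8]

#0 0x75→b29/s1 MISS; vc=[]
#1 0x77→b29/s1 L1-HIT; vc=[]
#2 0x75→b29/s1 L1-HIT; vc=[]
#3 0x75→b29/s1 L1-HIT; vc=[]
#4 0x76→b29/s1 L1-HIT; vc=[]
#5 0x74→b29/s1 L1-HIT; vc=[]
#6 0x66→b25/s1 MISS; vc=[29]
#7 0x65→b25/s1 L1-HIT; vc=[29]
#8 0x71→b28/s0 MISS; vc=[29]
#9 0x74→b29/s1 VC-HIT; vc=[25]
#10 0x76→b29/s1 L1-HIT; vc=[25]
#11 0x75→b29/s1 L1-HIT; vc=[25]
#12 0x11→b4/s0 MISS; vc=[25,28]
#13 0x12→b4/s0 L1-HIT; vc=[25,28]
#14 0x22→b8/s0 MISS; vc=[25,28,4]
#15 0x12→b4/s0 VC-HIT; vc=[25,28,8]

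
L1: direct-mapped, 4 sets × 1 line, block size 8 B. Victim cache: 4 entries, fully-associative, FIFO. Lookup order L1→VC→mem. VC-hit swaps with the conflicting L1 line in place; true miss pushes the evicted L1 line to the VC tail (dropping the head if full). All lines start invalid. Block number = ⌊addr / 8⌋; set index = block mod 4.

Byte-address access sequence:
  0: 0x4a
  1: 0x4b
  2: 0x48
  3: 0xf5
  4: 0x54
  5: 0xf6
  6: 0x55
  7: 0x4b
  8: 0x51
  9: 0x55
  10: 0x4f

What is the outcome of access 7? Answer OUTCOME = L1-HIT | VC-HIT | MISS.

OUTCOME = L1-HIT

#0 0x4a→b9/s1 MISS; vc=[]
#1 0x4b→b9/s1 L1-HIT; vc=[]
#2 0x48→b9/s1 L1-HIT; vc=[]
#3 0xf5→b30/s2 MISS; vc=[]
#4 0x54→b10/s2 MISS; vc=[30]
#5 0xf6→b30/s2 VC-HIT; vc=[10]
#6 0x55→b10/s2 VC-HIT; vc=[30]
#7 0x4b→b9/s1 L1-HIT; vc=[30]
#8 0x51→b10/s2 L1-HIT; vc=[30]
#9 0x55→b10/s2 L1-HIT; vc=[30]
#10 0x4f→b9/s1 L1-HIT; vc=[30]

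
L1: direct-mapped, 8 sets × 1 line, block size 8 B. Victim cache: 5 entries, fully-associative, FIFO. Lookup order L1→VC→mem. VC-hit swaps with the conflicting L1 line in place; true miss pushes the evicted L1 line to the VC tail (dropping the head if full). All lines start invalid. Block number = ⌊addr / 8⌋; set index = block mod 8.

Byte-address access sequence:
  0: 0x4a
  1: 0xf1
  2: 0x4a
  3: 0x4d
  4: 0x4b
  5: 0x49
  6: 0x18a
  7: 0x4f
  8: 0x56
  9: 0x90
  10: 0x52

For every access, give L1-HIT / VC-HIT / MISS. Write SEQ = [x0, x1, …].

SEQ = [MISS, MISS, L1-HIT, L1-HIT, L1-HIT, L1-HIT, MISS, VC-HIT, MISS, MISS, VC-HIT]

#0 0x4a→b9/s1 MISS; vc=[]
#1 0xf1→b30/s6 MISS; vc=[]
#2 0x4a→b9/s1 L1-HIT; vc=[]
#3 0x4d→b9/s1 L1-HIT; vc=[]
#4 0x4b→b9/s1 L1-HIT; vc=[]
#5 0x49→b9/s1 L1-HIT; vc=[]
#6 0x18a→b49/s1 MISS; vc=[9]
#7 0x4f→b9/s1 VC-HIT; vc=[49]
#8 0x56→b10/s2 MISS; vc=[49]
#9 0x90→b18/s2 MISS; vc=[49,10]
#10 0x52→b10/s2 VC-HIT; vc=[49,18]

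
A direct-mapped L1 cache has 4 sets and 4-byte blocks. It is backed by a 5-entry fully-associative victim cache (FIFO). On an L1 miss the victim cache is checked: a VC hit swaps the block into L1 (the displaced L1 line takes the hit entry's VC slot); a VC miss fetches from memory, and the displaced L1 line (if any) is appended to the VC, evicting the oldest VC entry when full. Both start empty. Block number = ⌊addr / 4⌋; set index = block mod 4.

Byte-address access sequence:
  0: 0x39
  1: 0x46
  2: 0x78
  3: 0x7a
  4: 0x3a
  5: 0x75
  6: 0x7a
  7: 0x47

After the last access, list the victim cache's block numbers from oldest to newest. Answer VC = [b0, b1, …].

#0 0x39→b14/s2 MISS; vc=[]
#1 0x46→b17/s1 MISS; vc=[]
#2 0x78→b30/s2 MISS; vc=[14]
#3 0x7a→b30/s2 L1-HIT; vc=[14]
#4 0x3a→b14/s2 VC-HIT; vc=[30]
#5 0x75→b29/s1 MISS; vc=[30,17]
#6 0x7a→b30/s2 VC-HIT; vc=[14,17]
#7 0x47→b17/s1 VC-HIT; vc=[14,29]

VC = [14, 29]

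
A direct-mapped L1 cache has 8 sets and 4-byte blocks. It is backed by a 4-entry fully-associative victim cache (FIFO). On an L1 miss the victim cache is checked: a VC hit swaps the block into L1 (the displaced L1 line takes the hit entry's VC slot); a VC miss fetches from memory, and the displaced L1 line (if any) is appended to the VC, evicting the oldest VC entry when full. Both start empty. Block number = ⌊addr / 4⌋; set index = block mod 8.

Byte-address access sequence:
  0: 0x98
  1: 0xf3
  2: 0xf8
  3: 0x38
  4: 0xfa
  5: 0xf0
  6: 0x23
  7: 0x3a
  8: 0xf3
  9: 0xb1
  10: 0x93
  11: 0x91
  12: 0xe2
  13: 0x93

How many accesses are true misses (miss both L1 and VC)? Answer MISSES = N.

0: 0x98 (blk 38, set 6) → MISS  vc=[]
1: 0xf3 (blk 60, set 4) → MISS  vc=[]
2: 0xf8 (blk 62, set 6) → MISS  vc=[38]
3: 0x38 (blk 14, set 6) → MISS  vc=[38, 62]
4: 0xfa (blk 62, set 6) → VC-HIT  vc=[38, 14]
5: 0xf0 (blk 60, set 4) → L1-HIT  vc=[38, 14]
6: 0x23 (blk 8, set 0) → MISS  vc=[38, 14]
7: 0x3a (blk 14, set 6) → VC-HIT  vc=[38, 62]
8: 0xf3 (blk 60, set 4) → L1-HIT  vc=[38, 62]
9: 0xb1 (blk 44, set 4) → MISS  vc=[38, 62, 60]
10: 0x93 (blk 36, set 4) → MISS  vc=[38, 62, 60, 44]
11: 0x91 (blk 36, set 4) → L1-HIT  vc=[38, 62, 60, 44]
12: 0xe2 (blk 56, set 0) → MISS  vc=[62, 60, 44, 8]
13: 0x93 (blk 36, set 4) → L1-HIT  vc=[62, 60, 44, 8]

MISSES = 8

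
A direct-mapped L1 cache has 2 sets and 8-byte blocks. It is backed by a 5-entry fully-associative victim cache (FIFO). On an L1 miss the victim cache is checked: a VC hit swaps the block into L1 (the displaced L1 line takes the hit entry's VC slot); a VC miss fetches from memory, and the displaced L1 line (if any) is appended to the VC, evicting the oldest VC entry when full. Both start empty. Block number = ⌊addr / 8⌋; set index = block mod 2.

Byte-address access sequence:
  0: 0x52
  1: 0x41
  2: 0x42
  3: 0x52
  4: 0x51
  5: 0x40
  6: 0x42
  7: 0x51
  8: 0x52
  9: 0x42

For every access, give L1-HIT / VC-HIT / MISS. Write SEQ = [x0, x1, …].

0: 0x52 (blk 10, set 0) → MISS  vc=[]
1: 0x41 (blk 8, set 0) → MISS  vc=[10]
2: 0x42 (blk 8, set 0) → L1-HIT  vc=[10]
3: 0x52 (blk 10, set 0) → VC-HIT  vc=[8]
4: 0x51 (blk 10, set 0) → L1-HIT  vc=[8]
5: 0x40 (blk 8, set 0) → VC-HIT  vc=[10]
6: 0x42 (blk 8, set 0) → L1-HIT  vc=[10]
7: 0x51 (blk 10, set 0) → VC-HIT  vc=[8]
8: 0x52 (blk 10, set 0) → L1-HIT  vc=[8]
9: 0x42 (blk 8, set 0) → VC-HIT  vc=[10]

SEQ = [MISS, MISS, L1-HIT, VC-HIT, L1-HIT, VC-HIT, L1-HIT, VC-HIT, L1-HIT, VC-HIT]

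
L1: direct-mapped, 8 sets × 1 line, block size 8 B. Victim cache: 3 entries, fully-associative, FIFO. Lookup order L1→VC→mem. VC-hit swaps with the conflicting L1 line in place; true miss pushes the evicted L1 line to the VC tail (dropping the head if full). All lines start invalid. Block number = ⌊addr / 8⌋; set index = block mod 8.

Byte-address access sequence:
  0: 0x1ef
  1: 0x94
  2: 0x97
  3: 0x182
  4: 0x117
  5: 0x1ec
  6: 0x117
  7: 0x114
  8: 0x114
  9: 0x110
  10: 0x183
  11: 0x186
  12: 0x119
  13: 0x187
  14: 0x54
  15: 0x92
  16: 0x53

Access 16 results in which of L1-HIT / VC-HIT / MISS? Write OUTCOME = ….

0: 0x1ef (blk 61, set 5) → MISS  vc=[]
1: 0x94 (blk 18, set 2) → MISS  vc=[]
2: 0x97 (blk 18, set 2) → L1-HIT  vc=[]
3: 0x182 (blk 48, set 0) → MISS  vc=[]
4: 0x117 (blk 34, set 2) → MISS  vc=[18]
5: 0x1ec (blk 61, set 5) → L1-HIT  vc=[18]
6: 0x117 (blk 34, set 2) → L1-HIT  vc=[18]
7: 0x114 (blk 34, set 2) → L1-HIT  vc=[18]
8: 0x114 (blk 34, set 2) → L1-HIT  vc=[18]
9: 0x110 (blk 34, set 2) → L1-HIT  vc=[18]
10: 0x183 (blk 48, set 0) → L1-HIT  vc=[18]
11: 0x186 (blk 48, set 0) → L1-HIT  vc=[18]
12: 0x119 (blk 35, set 3) → MISS  vc=[18]
13: 0x187 (blk 48, set 0) → L1-HIT  vc=[18]
14: 0x54 (blk 10, set 2) → MISS  vc=[18, 34]
15: 0x92 (blk 18, set 2) → VC-HIT  vc=[10, 34]
16: 0x53 (blk 10, set 2) → VC-HIT  vc=[18, 34]

OUTCOME = VC-HIT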